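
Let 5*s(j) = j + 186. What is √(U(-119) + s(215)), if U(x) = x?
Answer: I*√970/5 ≈ 6.229*I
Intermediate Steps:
s(j) = 186/5 + j/5 (s(j) = (j + 186)/5 = (186 + j)/5 = 186/5 + j/5)
√(U(-119) + s(215)) = √(-119 + (186/5 + (⅕)*215)) = √(-119 + (186/5 + 43)) = √(-119 + 401/5) = √(-194/5) = I*√970/5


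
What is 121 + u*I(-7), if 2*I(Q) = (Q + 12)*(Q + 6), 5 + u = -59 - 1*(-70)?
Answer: 106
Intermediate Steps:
u = 6 (u = -5 + (-59 - 1*(-70)) = -5 + (-59 + 70) = -5 + 11 = 6)
I(Q) = (6 + Q)*(12 + Q)/2 (I(Q) = ((Q + 12)*(Q + 6))/2 = ((12 + Q)*(6 + Q))/2 = ((6 + Q)*(12 + Q))/2 = (6 + Q)*(12 + Q)/2)
121 + u*I(-7) = 121 + 6*(36 + (½)*(-7)² + 9*(-7)) = 121 + 6*(36 + (½)*49 - 63) = 121 + 6*(36 + 49/2 - 63) = 121 + 6*(-5/2) = 121 - 15 = 106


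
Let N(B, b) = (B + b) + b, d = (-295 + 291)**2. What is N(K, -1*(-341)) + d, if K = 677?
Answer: 1375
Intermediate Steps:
d = 16 (d = (-4)**2 = 16)
N(B, b) = B + 2*b
N(K, -1*(-341)) + d = (677 + 2*(-1*(-341))) + 16 = (677 + 2*341) + 16 = (677 + 682) + 16 = 1359 + 16 = 1375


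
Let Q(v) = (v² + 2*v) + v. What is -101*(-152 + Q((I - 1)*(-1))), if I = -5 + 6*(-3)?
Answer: -50096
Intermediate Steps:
I = -23 (I = -5 - 18 = -23)
Q(v) = v² + 3*v
-101*(-152 + Q((I - 1)*(-1))) = -101*(-152 + ((-23 - 1)*(-1))*(3 + (-23 - 1)*(-1))) = -101*(-152 + (-24*(-1))*(3 - 24*(-1))) = -101*(-152 + 24*(3 + 24)) = -101*(-152 + 24*27) = -101*(-152 + 648) = -101*496 = -50096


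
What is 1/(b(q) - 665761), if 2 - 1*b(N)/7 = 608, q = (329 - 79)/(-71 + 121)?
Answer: -1/670003 ≈ -1.4925e-6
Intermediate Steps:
q = 5 (q = 250/50 = 250*(1/50) = 5)
b(N) = -4242 (b(N) = 14 - 7*608 = 14 - 4256 = -4242)
1/(b(q) - 665761) = 1/(-4242 - 665761) = 1/(-670003) = -1/670003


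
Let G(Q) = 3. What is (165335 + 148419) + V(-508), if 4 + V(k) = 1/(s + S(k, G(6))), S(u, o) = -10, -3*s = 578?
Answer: 190759997/608 ≈ 3.1375e+5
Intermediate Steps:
s = -578/3 (s = -⅓*578 = -578/3 ≈ -192.67)
V(k) = -2435/608 (V(k) = -4 + 1/(-578/3 - 10) = -4 + 1/(-608/3) = -4 - 3/608 = -2435/608)
(165335 + 148419) + V(-508) = (165335 + 148419) - 2435/608 = 313754 - 2435/608 = 190759997/608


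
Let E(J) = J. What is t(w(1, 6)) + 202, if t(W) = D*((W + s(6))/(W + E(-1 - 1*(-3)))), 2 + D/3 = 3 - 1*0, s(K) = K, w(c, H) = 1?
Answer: 209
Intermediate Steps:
D = 3 (D = -6 + 3*(3 - 1*0) = -6 + 3*(3 + 0) = -6 + 3*3 = -6 + 9 = 3)
t(W) = 3*(6 + W)/(2 + W) (t(W) = 3*((W + 6)/(W + (-1 - 1*(-3)))) = 3*((6 + W)/(W + (-1 + 3))) = 3*((6 + W)/(W + 2)) = 3*((6 + W)/(2 + W)) = 3*(6 + W)/(2 + W))
t(w(1, 6)) + 202 = 3*(6 + 1)/(2 + 1) + 202 = 3*7/3 + 202 = 3*(⅓)*7 + 202 = 7 + 202 = 209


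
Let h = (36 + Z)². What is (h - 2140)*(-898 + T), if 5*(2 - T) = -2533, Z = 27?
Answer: -3561063/5 ≈ -7.1221e+5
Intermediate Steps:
h = 3969 (h = (36 + 27)² = 63² = 3969)
T = 2543/5 (T = 2 - ⅕*(-2533) = 2 + 2533/5 = 2543/5 ≈ 508.60)
(h - 2140)*(-898 + T) = (3969 - 2140)*(-898 + 2543/5) = 1829*(-1947/5) = -3561063/5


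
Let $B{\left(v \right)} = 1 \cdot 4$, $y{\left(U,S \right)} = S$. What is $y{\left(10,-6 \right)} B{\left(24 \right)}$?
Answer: $-24$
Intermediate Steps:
$B{\left(v \right)} = 4$
$y{\left(10,-6 \right)} B{\left(24 \right)} = \left(-6\right) 4 = -24$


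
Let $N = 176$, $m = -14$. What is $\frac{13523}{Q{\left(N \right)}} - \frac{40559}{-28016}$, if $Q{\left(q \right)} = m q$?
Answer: $- \frac{17432687}{4314464} \approx -4.0405$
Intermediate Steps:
$Q{\left(q \right)} = - 14 q$
$\frac{13523}{Q{\left(N \right)}} - \frac{40559}{-28016} = \frac{13523}{\left(-14\right) 176} - \frac{40559}{-28016} = \frac{13523}{-2464} - - \frac{40559}{28016} = 13523 \left(- \frac{1}{2464}\right) + \frac{40559}{28016} = - \frac{13523}{2464} + \frac{40559}{28016} = - \frac{17432687}{4314464}$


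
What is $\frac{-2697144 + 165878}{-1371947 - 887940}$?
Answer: $\frac{2531266}{2259887} \approx 1.1201$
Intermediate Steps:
$\frac{-2697144 + 165878}{-1371947 - 887940} = - \frac{2531266}{-2259887} = \left(-2531266\right) \left(- \frac{1}{2259887}\right) = \frac{2531266}{2259887}$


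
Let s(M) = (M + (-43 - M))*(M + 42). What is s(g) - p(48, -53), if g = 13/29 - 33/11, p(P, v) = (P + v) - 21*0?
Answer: -49047/29 ≈ -1691.3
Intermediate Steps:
p(P, v) = P + v (p(P, v) = (P + v) + 0 = P + v)
g = -74/29 (g = 13*(1/29) - 33*1/11 = 13/29 - 3 = -74/29 ≈ -2.5517)
s(M) = -1806 - 43*M (s(M) = -43*(42 + M) = -1806 - 43*M)
s(g) - p(48, -53) = (-1806 - 43*(-74/29)) - (48 - 53) = (-1806 + 3182/29) - 1*(-5) = -49192/29 + 5 = -49047/29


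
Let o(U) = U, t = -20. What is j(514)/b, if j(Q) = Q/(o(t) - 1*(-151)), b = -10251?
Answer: -514/1342881 ≈ -0.00038276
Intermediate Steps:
j(Q) = Q/131 (j(Q) = Q/(-20 - 1*(-151)) = Q/(-20 + 151) = Q/131)
j(514)/b = ((1/131)*514)/(-10251) = (514/131)*(-1/10251) = -514/1342881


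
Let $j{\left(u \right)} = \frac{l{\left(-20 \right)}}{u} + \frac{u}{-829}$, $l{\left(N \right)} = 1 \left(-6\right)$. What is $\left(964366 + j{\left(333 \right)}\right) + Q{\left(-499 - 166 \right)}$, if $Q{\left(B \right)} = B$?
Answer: $\frac{88678763698}{92019} \approx 9.637 \cdot 10^{5}$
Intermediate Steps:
$l{\left(N \right)} = -6$
$j{\left(u \right)} = - \frac{6}{u} - \frac{u}{829}$ ($j{\left(u \right)} = - \frac{6}{u} + \frac{u}{-829} = - \frac{6}{u} + u \left(- \frac{1}{829}\right) = - \frac{6}{u} - \frac{u}{829}$)
$\left(964366 + j{\left(333 \right)}\right) + Q{\left(-499 - 166 \right)} = \left(964366 - \left(\frac{333}{829} + \frac{6}{333}\right)\right) - 665 = \left(964366 - \frac{38621}{92019}\right) - 665 = \frac{88739956333}{92019} - 665 = \frac{88678763698}{92019}$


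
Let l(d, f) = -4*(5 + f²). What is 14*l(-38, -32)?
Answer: -57624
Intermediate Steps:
l(d, f) = -20 - 4*f²
14*l(-38, -32) = 14*(-20 - 4*(-32)²) = 14*(-20 - 4*1024) = 14*(-20 - 4096) = 14*(-4116) = -57624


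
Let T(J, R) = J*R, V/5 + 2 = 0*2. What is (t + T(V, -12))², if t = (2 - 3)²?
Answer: 14641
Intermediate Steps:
V = -10 (V = -10 + 5*(0*2) = -10 + 5*0 = -10 + 0 = -10)
t = 1 (t = (-1)² = 1)
(t + T(V, -12))² = (1 - 10*(-12))² = (1 + 120)² = 121² = 14641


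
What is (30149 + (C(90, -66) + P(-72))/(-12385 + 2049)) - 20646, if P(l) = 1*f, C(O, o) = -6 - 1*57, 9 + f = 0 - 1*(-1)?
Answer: 98223079/10336 ≈ 9503.0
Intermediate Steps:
f = -8 (f = -9 + (0 - 1*(-1)) = -9 + (0 + 1) = -9 + 1 = -8)
C(O, o) = -63 (C(O, o) = -6 - 57 = -63)
P(l) = -8 (P(l) = 1*(-8) = -8)
(30149 + (C(90, -66) + P(-72))/(-12385 + 2049)) - 20646 = (30149 + (-63 - 8)/(-12385 + 2049)) - 20646 = (30149 - 71/(-10336)) - 20646 = (30149 - 71*(-1/10336)) - 20646 = (30149 + 71/10336) - 20646 = 311620135/10336 - 20646 = 98223079/10336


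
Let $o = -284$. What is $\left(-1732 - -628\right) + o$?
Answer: $-1388$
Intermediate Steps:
$\left(-1732 - -628\right) + o = \left(-1732 - -628\right) - 284 = \left(-1732 + 628\right) - 284 = -1104 - 284 = -1388$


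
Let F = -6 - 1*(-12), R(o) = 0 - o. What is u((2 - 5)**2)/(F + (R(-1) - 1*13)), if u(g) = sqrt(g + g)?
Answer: -sqrt(2)/2 ≈ -0.70711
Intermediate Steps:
R(o) = -o
F = 6 (F = -6 + 12 = 6)
u(g) = sqrt(2)*sqrt(g) (u(g) = sqrt(2*g) = sqrt(2)*sqrt(g))
u((2 - 5)**2)/(F + (R(-1) - 1*13)) = (sqrt(2)*sqrt((2 - 5)**2))/(6 + (-1*(-1) - 1*13)) = (sqrt(2)*sqrt((-3)**2))/(6 + (1 - 13)) = (sqrt(2)*sqrt(9))/(6 - 12) = (sqrt(2)*3)/(-6) = (3*sqrt(2))*(-1/6) = -sqrt(2)/2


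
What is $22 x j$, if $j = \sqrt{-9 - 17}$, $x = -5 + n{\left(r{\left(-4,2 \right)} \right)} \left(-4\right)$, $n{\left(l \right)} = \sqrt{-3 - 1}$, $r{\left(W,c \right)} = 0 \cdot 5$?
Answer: $\sqrt{26} \left(176 - 110 i\right) \approx 897.43 - 560.89 i$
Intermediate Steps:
$r{\left(W,c \right)} = 0$
$n{\left(l \right)} = 2 i$ ($n{\left(l \right)} = \sqrt{-4} = 2 i$)
$x = -5 - 8 i$ ($x = -5 + 2 i \left(-4\right) = -5 - 8 i \approx -5.0 - 8.0 i$)
$j = i \sqrt{26}$ ($j = \sqrt{-26} = i \sqrt{26} \approx 5.099 i$)
$22 x j = 22 \left(-5 - 8 i\right) i \sqrt{26} = \left(-110 - 176 i\right) i \sqrt{26} = i \sqrt{26} \left(-110 - 176 i\right)$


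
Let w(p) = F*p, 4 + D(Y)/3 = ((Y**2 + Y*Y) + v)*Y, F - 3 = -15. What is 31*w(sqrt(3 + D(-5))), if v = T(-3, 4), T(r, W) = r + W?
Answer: -1116*I*sqrt(86) ≈ -10349.0*I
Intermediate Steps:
T(r, W) = W + r
v = 1 (v = 4 - 3 = 1)
F = -12 (F = 3 - 15 = -12)
D(Y) = -12 + 3*Y*(1 + 2*Y**2) (D(Y) = -12 + 3*(((Y**2 + Y*Y) + 1)*Y) = -12 + 3*(((Y**2 + Y**2) + 1)*Y) = -12 + 3*((2*Y**2 + 1)*Y) = -12 + 3*((1 + 2*Y**2)*Y) = -12 + 3*(Y*(1 + 2*Y**2)) = -12 + 3*Y*(1 + 2*Y**2))
w(p) = -12*p
31*w(sqrt(3 + D(-5))) = 31*(-12*sqrt(3 + (-12 + 3*(-5) + 6*(-5)**3))) = 31*(-12*sqrt(3 + (-12 - 15 + 6*(-125)))) = 31*(-12*sqrt(3 + (-12 - 15 - 750))) = 31*(-12*sqrt(3 - 777)) = 31*(-36*I*sqrt(86)) = -1116*I*sqrt(86)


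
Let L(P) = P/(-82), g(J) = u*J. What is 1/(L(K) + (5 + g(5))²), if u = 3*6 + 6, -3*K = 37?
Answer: 246/3843787 ≈ 6.3999e-5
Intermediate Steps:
K = -37/3 (K = -⅓*37 = -37/3 ≈ -12.333)
u = 24 (u = 18 + 6 = 24)
g(J) = 24*J
L(P) = -P/82 (L(P) = P*(-1/82) = -P/82)
1/(L(K) + (5 + g(5))²) = 1/(-1/82*(-37/3) + (5 + 24*5)²) = 1/(37/246 + (5 + 120)²) = 1/(37/246 + 125²) = 1/(37/246 + 15625) = 1/(3843787/246) = 246/3843787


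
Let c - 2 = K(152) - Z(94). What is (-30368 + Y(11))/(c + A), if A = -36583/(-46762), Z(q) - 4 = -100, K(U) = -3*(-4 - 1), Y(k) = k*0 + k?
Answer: -473184678/1773563 ≈ -266.80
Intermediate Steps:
Y(k) = k (Y(k) = 0 + k = k)
K(U) = 15 (K(U) = -3*(-5) = 15)
Z(q) = -96 (Z(q) = 4 - 100 = -96)
A = 36583/46762 (A = -36583*(-1/46762) = 36583/46762 ≈ 0.78232)
c = 113 (c = 2 + (15 - 1*(-96)) = 2 + (15 + 96) = 2 + 111 = 113)
(-30368 + Y(11))/(c + A) = (-30368 + 11)/(113 + 36583/46762) = -30357/5320689/46762 = -30357*46762/5320689 = -473184678/1773563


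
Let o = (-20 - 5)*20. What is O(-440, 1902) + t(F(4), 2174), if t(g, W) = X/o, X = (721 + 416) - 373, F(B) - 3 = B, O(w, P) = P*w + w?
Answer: -104665191/125 ≈ -8.3732e+5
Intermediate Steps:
O(w, P) = w + P*w
F(B) = 3 + B
X = 764 (X = 1137 - 373 = 764)
o = -500 (o = -25*20 = -500)
t(g, W) = -191/125 (t(g, W) = 764/(-500) = 764*(-1/500) = -191/125)
O(-440, 1902) + t(F(4), 2174) = -440*(1 + 1902) - 191/125 = -440*1903 - 191/125 = -837320 - 191/125 = -104665191/125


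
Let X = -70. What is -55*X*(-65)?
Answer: -250250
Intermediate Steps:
-55*X*(-65) = -55*(-70)*(-65) = 3850*(-65) = -250250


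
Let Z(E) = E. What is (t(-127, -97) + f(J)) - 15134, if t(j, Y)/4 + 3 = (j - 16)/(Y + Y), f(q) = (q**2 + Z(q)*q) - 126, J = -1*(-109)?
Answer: 823816/97 ≈ 8493.0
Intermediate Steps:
J = 109
f(q) = -126 + 2*q**2 (f(q) = (q**2 + q*q) - 126 = (q**2 + q**2) - 126 = 2*q**2 - 126 = -126 + 2*q**2)
t(j, Y) = -12 + 2*(-16 + j)/Y (t(j, Y) = -12 + 4*((j - 16)/(Y + Y)) = -12 + 4*((-16 + j)/((2*Y))) = -12 + 4*((-16 + j)*(1/(2*Y))) = -12 + 4*((-16 + j)/(2*Y)) = -12 + 2*(-16 + j)/Y)
(t(-127, -97) + f(J)) - 15134 = (2*(-16 - 127 - 6*(-97))/(-97) + (-126 + 2*109**2)) - 15134 = (2*(-1/97)*(-16 - 127 + 582) + (-126 + 2*11881)) - 15134 = (2*(-1/97)*439 + (-126 + 23762)) - 15134 = (-878/97 + 23636) - 15134 = 2291814/97 - 15134 = 823816/97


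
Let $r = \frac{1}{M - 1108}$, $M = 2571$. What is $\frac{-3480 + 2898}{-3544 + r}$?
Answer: $\frac{851466}{5184871} \approx 0.16422$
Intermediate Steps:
$r = \frac{1}{1463}$ ($r = \frac{1}{2571 - 1108} = \frac{1}{1463} \approx 0.00068353$)
$\frac{-3480 + 2898}{-3544 + r} = \frac{-3480 + 2898}{-3544 + \frac{1}{1463}} = - \frac{582}{- \frac{5184871}{1463}} = \left(-582\right) \left(- \frac{1463}{5184871}\right) = \frac{851466}{5184871}$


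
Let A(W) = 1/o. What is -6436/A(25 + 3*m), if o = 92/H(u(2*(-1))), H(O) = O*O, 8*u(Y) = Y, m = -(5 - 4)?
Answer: -9473792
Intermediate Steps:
m = -1 (m = -1*1 = -1)
u(Y) = Y/8
H(O) = O²
o = 1472 (o = 92/(((2*(-1))/8)²) = 92/(((⅛)*(-2))²) = 92/((-¼)²) = 92/(1/16) = 92*16 = 1472)
A(W) = 1/1472
-6436/A(25 + 3*m) = -6436/1/1472 = -6436*1472 = -9473792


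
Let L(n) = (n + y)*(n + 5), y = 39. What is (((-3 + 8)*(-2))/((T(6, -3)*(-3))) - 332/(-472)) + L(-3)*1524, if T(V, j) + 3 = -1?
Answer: 19421833/177 ≈ 1.0973e+5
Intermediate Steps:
T(V, j) = -4 (T(V, j) = -3 - 1 = -4)
L(n) = (5 + n)*(39 + n) (L(n) = (n + 39)*(n + 5) = (39 + n)*(5 + n) = (5 + n)*(39 + n))
(((-3 + 8)*(-2))/((T(6, -3)*(-3))) - 332/(-472)) + L(-3)*1524 = (((-3 + 8)*(-2))/((-4*(-3))) - 332/(-472)) + (195 + (-3)**2 + 44*(-3))*1524 = ((5*(-2))/12 - 332*(-1/472)) + (195 + 9 - 132)*1524 = (-10*1/12 + 83/118) + 72*1524 = (-5/6 + 83/118) + 109728 = -23/177 + 109728 = 19421833/177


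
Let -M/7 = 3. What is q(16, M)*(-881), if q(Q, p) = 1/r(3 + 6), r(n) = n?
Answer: -881/9 ≈ -97.889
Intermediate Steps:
M = -21 (M = -7*3 = -21)
q(Q, p) = 1/9 (q(Q, p) = 1/(3 + 6) = 1/9)
q(16, M)*(-881) = (1/9)*(-881) = -881/9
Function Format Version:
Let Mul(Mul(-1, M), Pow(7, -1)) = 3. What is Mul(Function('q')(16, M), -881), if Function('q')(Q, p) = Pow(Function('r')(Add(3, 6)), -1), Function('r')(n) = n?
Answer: Rational(-881, 9) ≈ -97.889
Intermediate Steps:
M = -21 (M = Mul(-7, 3) = -21)
Function('q')(Q, p) = Rational(1, 9) (Function('q')(Q, p) = Pow(Add(3, 6), -1) = Pow(9, -1) = Rational(1, 9))
Mul(Function('q')(16, M), -881) = Mul(Rational(1, 9), -881) = Rational(-881, 9)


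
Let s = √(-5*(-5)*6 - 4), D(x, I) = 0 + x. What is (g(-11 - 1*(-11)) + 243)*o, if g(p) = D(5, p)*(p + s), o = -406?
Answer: -98658 - 2030*√146 ≈ -1.2319e+5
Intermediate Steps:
D(x, I) = x
s = √146 (s = √(25*6 - 4) = √(150 - 4) = √146 ≈ 12.083)
g(p) = 5*p + 5*√146 (g(p) = 5*(p + √146) = 5*p + 5*√146)
(g(-11 - 1*(-11)) + 243)*o = ((5*(-11 - 1*(-11)) + 5*√146) + 243)*(-406) = ((5*(-11 + 11) + 5*√146) + 243)*(-406) = ((5*0 + 5*√146) + 243)*(-406) = ((0 + 5*√146) + 243)*(-406) = (5*√146 + 243)*(-406) = (243 + 5*√146)*(-406) = -98658 - 2030*√146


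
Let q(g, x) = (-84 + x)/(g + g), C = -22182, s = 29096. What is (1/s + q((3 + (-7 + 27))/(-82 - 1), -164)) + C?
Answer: -14544915801/669208 ≈ -21735.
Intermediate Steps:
q(g, x) = (-84 + x)/(2*g) (q(g, x) = (-84 + x)/((2*g)) = (-84 + x)*(1/(2*g)) = (-84 + x)/(2*g))
(1/s + q((3 + (-7 + 27))/(-82 - 1), -164)) + C = (1/29096 + (-84 - 164)/(2*(((3 + (-7 + 27))/(-82 - 1))))) - 22182 = (1/29096 + (1/2)*(-248)/((3 + 20)/(-83))) - 22182 = (1/29096 + (1/2)*(-248)/(23*(-1/83))) - 22182 = (1/29096 + (1/2)*(-248)/(-23/83)) - 22182 = (1/29096 + (1/2)*(-83/23)*(-248)) - 22182 = (1/29096 + 10292/23) - 22182 = 299456055/669208 - 22182 = -14544915801/669208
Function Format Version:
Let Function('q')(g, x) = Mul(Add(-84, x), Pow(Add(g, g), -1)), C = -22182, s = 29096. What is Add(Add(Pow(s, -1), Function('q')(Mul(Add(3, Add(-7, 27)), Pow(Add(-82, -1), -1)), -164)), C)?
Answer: Rational(-14544915801, 669208) ≈ -21735.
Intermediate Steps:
Function('q')(g, x) = Mul(Rational(1, 2), Pow(g, -1), Add(-84, x)) (Function('q')(g, x) = Mul(Add(-84, x), Pow(Mul(2, g), -1)) = Mul(Add(-84, x), Mul(Rational(1, 2), Pow(g, -1))) = Mul(Rational(1, 2), Pow(g, -1), Add(-84, x)))
Add(Add(Pow(s, -1), Function('q')(Mul(Add(3, Add(-7, 27)), Pow(Add(-82, -1), -1)), -164)), C) = Add(Add(Pow(29096, -1), Mul(Rational(1, 2), Pow(Mul(Add(3, Add(-7, 27)), Pow(Add(-82, -1), -1)), -1), Add(-84, -164))), -22182) = Add(Add(Rational(1, 29096), Mul(Rational(1, 2), Pow(Mul(Add(3, 20), Pow(-83, -1)), -1), -248)), -22182) = Add(Add(Rational(1, 29096), Mul(Rational(1, 2), Pow(Mul(23, Rational(-1, 83)), -1), -248)), -22182) = Add(Add(Rational(1, 29096), Mul(Rational(1, 2), Pow(Rational(-23, 83), -1), -248)), -22182) = Add(Add(Rational(1, 29096), Mul(Rational(1, 2), Rational(-83, 23), -248)), -22182) = Add(Add(Rational(1, 29096), Rational(10292, 23)), -22182) = Add(Rational(299456055, 669208), -22182) = Rational(-14544915801, 669208)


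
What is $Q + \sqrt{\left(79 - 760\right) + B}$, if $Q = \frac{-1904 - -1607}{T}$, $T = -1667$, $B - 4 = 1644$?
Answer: $\frac{297}{1667} + \sqrt{967} \approx 31.275$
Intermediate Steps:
$B = 1648$ ($B = 4 + 1644 = 1648$)
$Q = \frac{297}{1667}$ ($Q = \frac{-1904 - -1607}{-1667} = \left(-1904 + 1607\right) \left(- \frac{1}{1667}\right) = \left(-297\right) \left(- \frac{1}{1667}\right) = \frac{297}{1667} \approx 0.17816$)
$Q + \sqrt{\left(79 - 760\right) + B} = \frac{297}{1667} + \sqrt{\left(79 - 760\right) + 1648} = \frac{297}{1667} + \sqrt{-681 + 1648} = \frac{297}{1667} + \sqrt{967}$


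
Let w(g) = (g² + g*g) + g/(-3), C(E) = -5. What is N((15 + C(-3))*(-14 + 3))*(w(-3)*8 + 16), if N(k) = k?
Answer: -18480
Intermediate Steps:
w(g) = 2*g² - g/3 (w(g) = (g² + g²) + g*(-⅓) = 2*g² - g/3)
N((15 + C(-3))*(-14 + 3))*(w(-3)*8 + 16) = ((15 - 5)*(-14 + 3))*(((⅓)*(-3)*(-1 + 6*(-3)))*8 + 16) = (10*(-11))*(((⅓)*(-3)*(-1 - 18))*8 + 16) = -110*(((⅓)*(-3)*(-19))*8 + 16) = -110*(19*8 + 16) = -110*(152 + 16) = -110*168 = -18480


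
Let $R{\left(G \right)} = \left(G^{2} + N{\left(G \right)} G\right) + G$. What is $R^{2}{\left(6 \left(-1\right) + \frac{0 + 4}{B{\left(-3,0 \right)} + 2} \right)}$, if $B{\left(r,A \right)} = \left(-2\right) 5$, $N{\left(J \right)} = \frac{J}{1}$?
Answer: $6084$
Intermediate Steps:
$N{\left(J \right)} = J$ ($N{\left(J \right)} = J 1 = J$)
$B{\left(r,A \right)} = -10$
$R{\left(G \right)} = G + 2 G^{2}$ ($R{\left(G \right)} = \left(G^{2} + G G\right) + G = \left(G^{2} + G^{2}\right) + G = 2 G^{2} + G = G + 2 G^{2}$)
$R^{2}{\left(6 \left(-1\right) + \frac{0 + 4}{B{\left(-3,0 \right)} + 2} \right)} = \left(\left(6 \left(-1\right) + \frac{0 + 4}{-10 + 2}\right) \left(1 + 2 \left(6 \left(-1\right) + \frac{0 + 4}{-10 + 2}\right)\right)\right)^{2} = \left(\left(-6 + \frac{4}{-8}\right) \left(1 + 2 \left(-6 + \frac{4}{-8}\right)\right)\right)^{2} = \left(\left(-6 + 4 \left(- \frac{1}{8}\right)\right) \left(1 + 2 \left(-6 + 4 \left(- \frac{1}{8}\right)\right)\right)\right)^{2} = \left(\left(-6 - \frac{1}{2}\right) \left(1 + 2 \left(-6 - \frac{1}{2}\right)\right)\right)^{2} = \left(- \frac{13 \left(1 + 2 \left(- \frac{13}{2}\right)\right)}{2}\right)^{2} = \left(- \frac{13 \left(1 - 13\right)}{2}\right)^{2} = \left(\left(- \frac{13}{2}\right) \left(-12\right)\right)^{2} = 78^{2} = 6084$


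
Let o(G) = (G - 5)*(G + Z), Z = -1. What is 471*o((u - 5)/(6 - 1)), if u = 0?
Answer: 5652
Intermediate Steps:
o(G) = (-1 + G)*(-5 + G) (o(G) = (G - 5)*(G - 1) = (-5 + G)*(-1 + G) = (-1 + G)*(-5 + G))
471*o((u - 5)/(6 - 1)) = 471*(5 + ((0 - 5)/(6 - 1))² - 6*(0 - 5)/(6 - 1)) = 471*(5 + (-5/5)² - (-30)/5) = 471*(5 + (-5*⅕)² - (-30)/5) = 471*(5 + (-1)² - 6*(-1)) = 471*(5 + 1 + 6) = 471*12 = 5652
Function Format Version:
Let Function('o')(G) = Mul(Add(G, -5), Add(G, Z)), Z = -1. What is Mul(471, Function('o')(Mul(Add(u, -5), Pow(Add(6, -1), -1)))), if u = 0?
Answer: 5652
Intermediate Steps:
Function('o')(G) = Mul(Add(-1, G), Add(-5, G)) (Function('o')(G) = Mul(Add(G, -5), Add(G, -1)) = Mul(Add(-5, G), Add(-1, G)) = Mul(Add(-1, G), Add(-5, G)))
Mul(471, Function('o')(Mul(Add(u, -5), Pow(Add(6, -1), -1)))) = Mul(471, Add(5, Pow(Mul(Add(0, -5), Pow(Add(6, -1), -1)), 2), Mul(-6, Mul(Add(0, -5), Pow(Add(6, -1), -1))))) = Mul(471, Add(5, Pow(Mul(-5, Pow(5, -1)), 2), Mul(-6, Mul(-5, Pow(5, -1))))) = Mul(471, Add(5, Pow(Mul(-5, Rational(1, 5)), 2), Mul(-6, Mul(-5, Rational(1, 5))))) = Mul(471, Add(5, Pow(-1, 2), Mul(-6, -1))) = Mul(471, Add(5, 1, 6)) = Mul(471, 12) = 5652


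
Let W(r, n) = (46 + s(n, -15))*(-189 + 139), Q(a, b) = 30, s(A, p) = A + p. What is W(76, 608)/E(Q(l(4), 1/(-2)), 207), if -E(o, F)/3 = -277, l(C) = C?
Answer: -10650/277 ≈ -38.448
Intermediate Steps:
E(o, F) = 831 (E(o, F) = -3*(-277) = 831)
W(r, n) = -1550 - 50*n (W(r, n) = (46 + (n - 15))*(-189 + 139) = (46 + (-15 + n))*(-50) = (31 + n)*(-50) = -1550 - 50*n)
W(76, 608)/E(Q(l(4), 1/(-2)), 207) = (-1550 - 50*608)/831 = (-1550 - 30400)*(1/831) = -31950*1/831 = -10650/277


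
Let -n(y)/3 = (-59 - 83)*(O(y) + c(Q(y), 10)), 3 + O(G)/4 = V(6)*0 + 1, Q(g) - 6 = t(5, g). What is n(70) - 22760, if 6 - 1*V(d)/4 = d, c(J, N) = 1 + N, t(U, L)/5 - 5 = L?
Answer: -21482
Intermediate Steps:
t(U, L) = 25 + 5*L
Q(g) = 31 + 5*g (Q(g) = 6 + (25 + 5*g) = 31 + 5*g)
V(d) = 24 - 4*d
O(G) = -8 (O(G) = -12 + 4*((24 - 4*6)*0 + 1) = -12 + 4*((24 - 24)*0 + 1) = -12 + 4*(0*0 + 1) = -12 + 4*(0 + 1) = -12 + 4*1 = -12 + 4 = -8)
n(y) = 1278 (n(y) = -3*(-59 - 83)*(-8 + (1 + 10)) = -(-426)*(-8 + 11) = -(-426)*3 = -3*(-426) = 1278)
n(70) - 22760 = 1278 - 22760 = -21482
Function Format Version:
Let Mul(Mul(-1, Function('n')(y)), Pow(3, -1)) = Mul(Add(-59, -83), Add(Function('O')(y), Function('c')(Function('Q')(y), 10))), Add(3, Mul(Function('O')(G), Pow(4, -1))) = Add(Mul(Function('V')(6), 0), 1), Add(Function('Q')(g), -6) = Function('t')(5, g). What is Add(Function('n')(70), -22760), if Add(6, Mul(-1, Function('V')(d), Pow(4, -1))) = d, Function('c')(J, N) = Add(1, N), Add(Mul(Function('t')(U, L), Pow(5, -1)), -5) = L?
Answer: -21482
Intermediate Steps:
Function('t')(U, L) = Add(25, Mul(5, L))
Function('Q')(g) = Add(31, Mul(5, g)) (Function('Q')(g) = Add(6, Add(25, Mul(5, g))) = Add(31, Mul(5, g)))
Function('V')(d) = Add(24, Mul(-4, d))
Function('O')(G) = -8 (Function('O')(G) = Add(-12, Mul(4, Add(Mul(Add(24, Mul(-4, 6)), 0), 1))) = Add(-12, Mul(4, Add(Mul(Add(24, -24), 0), 1))) = Add(-12, Mul(4, Add(Mul(0, 0), 1))) = Add(-12, Mul(4, Add(0, 1))) = Add(-12, Mul(4, 1)) = Add(-12, 4) = -8)
Function('n')(y) = 1278 (Function('n')(y) = Mul(-3, Mul(Add(-59, -83), Add(-8, Add(1, 10)))) = Mul(-3, Mul(-142, Add(-8, 11))) = Mul(-3, Mul(-142, 3)) = Mul(-3, -426) = 1278)
Add(Function('n')(70), -22760) = Add(1278, -22760) = -21482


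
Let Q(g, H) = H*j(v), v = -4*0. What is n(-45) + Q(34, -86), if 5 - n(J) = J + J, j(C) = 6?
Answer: -421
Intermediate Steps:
v = 0
n(J) = 5 - 2*J (n(J) = 5 - (J + J) = 5 - 2*J)
Q(g, H) = 6*H (Q(g, H) = H*6 = 6*H)
n(-45) + Q(34, -86) = (5 - 2*(-45)) + 6*(-86) = (5 + 90) - 516 = 95 - 516 = -421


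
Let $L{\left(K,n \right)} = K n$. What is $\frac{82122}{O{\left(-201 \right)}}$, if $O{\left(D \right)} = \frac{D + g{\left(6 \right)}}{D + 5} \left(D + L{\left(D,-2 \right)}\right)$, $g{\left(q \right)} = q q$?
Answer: $\frac{5365304}{11055} \approx 485.33$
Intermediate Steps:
$g{\left(q \right)} = q^{2}$
$O{\left(D \right)} = - \frac{D \left(36 + D\right)}{5 + D}$ ($O{\left(D \right)} = \frac{D + 6^{2}}{D + 5} \left(D + D \left(-2\right)\right) = \frac{D + 36}{5 + D} \left(D - 2 D\right) = \frac{36 + D}{5 + D} \left(- D\right) = - \frac{D \left(36 + D\right)}{5 + D}$)
$\frac{82122}{O{\left(-201 \right)}} = \frac{82122}{\left(-201\right) \frac{1}{5 - 201} \left(-36 - -201\right)} = \frac{82122}{\left(-201\right) \frac{1}{-196} \left(-36 + 201\right)} = \frac{82122}{\left(-201\right) \left(- \frac{1}{196}\right) 165} = \frac{82122}{\frac{33165}{196}} = 82122 \cdot \frac{196}{33165} = \frac{5365304}{11055}$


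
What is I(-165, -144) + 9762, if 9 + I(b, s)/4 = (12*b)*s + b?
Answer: 1149546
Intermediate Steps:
I(b, s) = -36 + 4*b + 48*b*s (I(b, s) = -36 + 4*((12*b)*s + b) = -36 + 4*(12*b*s + b) = -36 + 4*(b + 12*b*s) = -36 + (4*b + 48*b*s) = -36 + 4*b + 48*b*s)
I(-165, -144) + 9762 = (-36 + 4*(-165) + 48*(-165)*(-144)) + 9762 = (-36 - 660 + 1140480) + 9762 = 1139784 + 9762 = 1149546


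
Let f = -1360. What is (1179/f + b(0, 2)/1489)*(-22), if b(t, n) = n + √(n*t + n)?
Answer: 19280921/1012520 - 22*√2/1489 ≈ 19.022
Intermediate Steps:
b(t, n) = n + √(n + n*t)
(1179/f + b(0, 2)/1489)*(-22) = (1179/(-1360) + (2 + √(2*(1 + 0)))/1489)*(-22) = (1179*(-1/1360) + (2 + √(2*1))*(1/1489))*(-22) = (-1179/1360 + (2 + √2)*(1/1489))*(-22) = (-1179/1360 + (2/1489 + √2/1489))*(-22) = (-1752811/2025040 + √2/1489)*(-22) = 19280921/1012520 - 22*√2/1489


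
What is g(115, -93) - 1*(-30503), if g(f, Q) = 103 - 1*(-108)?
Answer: 30714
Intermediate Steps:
g(f, Q) = 211 (g(f, Q) = 103 + 108 = 211)
g(115, -93) - 1*(-30503) = 211 - 1*(-30503) = 211 + 30503 = 30714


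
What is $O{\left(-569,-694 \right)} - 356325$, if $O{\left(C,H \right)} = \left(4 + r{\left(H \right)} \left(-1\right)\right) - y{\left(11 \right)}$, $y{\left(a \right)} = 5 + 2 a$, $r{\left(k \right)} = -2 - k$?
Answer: $-357040$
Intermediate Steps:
$O{\left(C,H \right)} = -21 + H$ ($O{\left(C,H \right)} = \left(4 + \left(-2 - H\right) \left(-1\right)\right) - \left(5 + 2 \cdot 11\right) = \left(4 + \left(2 + H\right)\right) - \left(5 + 22\right) = \left(6 + H\right) - 27 = -21 + H$)
$O{\left(-569,-694 \right)} - 356325 = \left(-21 - 694\right) - 356325 = -715 - 356325 = -357040$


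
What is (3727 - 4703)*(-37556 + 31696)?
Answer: 5719360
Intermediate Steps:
(3727 - 4703)*(-37556 + 31696) = -976*(-5860) = 5719360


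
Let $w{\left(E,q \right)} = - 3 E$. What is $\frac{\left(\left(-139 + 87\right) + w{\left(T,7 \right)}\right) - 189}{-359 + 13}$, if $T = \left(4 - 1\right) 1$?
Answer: $\frac{125}{173} \approx 0.72254$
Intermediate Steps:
$T = 3$ ($T = 3 \cdot 1 = 3$)
$\frac{\left(\left(-139 + 87\right) + w{\left(T,7 \right)}\right) - 189}{-359 + 13} = \frac{\left(\left(-139 + 87\right) - 9\right) - 189}{-359 + 13} = \frac{\left(-52 - 9\right) - 189}{-346} = \left(-61 - 189\right) \left(- \frac{1}{346}\right) = \left(-250\right) \left(- \frac{1}{346}\right) = \frac{125}{173}$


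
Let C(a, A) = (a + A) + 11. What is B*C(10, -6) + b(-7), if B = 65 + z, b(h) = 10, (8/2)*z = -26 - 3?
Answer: 3505/4 ≈ 876.25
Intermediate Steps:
z = -29/4 (z = (-26 - 3)/4 = (¼)*(-29) = -29/4 ≈ -7.2500)
C(a, A) = 11 + A + a (C(a, A) = (A + a) + 11 = 11 + A + a)
B = 231/4 (B = 65 - 29/4 = 231/4 ≈ 57.750)
B*C(10, -6) + b(-7) = 231*(11 - 6 + 10)/4 + 10 = (231/4)*15 + 10 = 3465/4 + 10 = 3505/4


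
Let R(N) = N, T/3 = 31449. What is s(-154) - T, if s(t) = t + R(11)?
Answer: -94490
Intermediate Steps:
T = 94347 (T = 3*31449 = 94347)
s(t) = 11 + t (s(t) = t + 11 = 11 + t)
s(-154) - T = (11 - 154) - 1*94347 = -143 - 94347 = -94490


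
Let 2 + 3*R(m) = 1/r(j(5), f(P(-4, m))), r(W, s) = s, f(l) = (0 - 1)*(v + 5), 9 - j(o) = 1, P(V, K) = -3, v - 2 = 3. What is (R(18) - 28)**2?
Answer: 82369/100 ≈ 823.69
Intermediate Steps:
v = 5 (v = 2 + 3 = 5)
j(o) = 8 (j(o) = 9 - 1*1 = 9 - 1 = 8)
f(l) = -10 (f(l) = (0 - 1)*(5 + 5) = -1*10 = -10)
R(m) = -7/10 (R(m) = -2/3 + (1/3)/(-10) = -2/3 + (1/3)*(-1/10) = -2/3 - 1/30 = -7/10)
(R(18) - 28)**2 = (-7/10 - 28)**2 = (-287/10)**2 = 82369/100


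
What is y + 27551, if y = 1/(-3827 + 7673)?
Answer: 105961147/3846 ≈ 27551.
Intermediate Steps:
y = 1/3846 ≈ 0.00026001
y + 27551 = 1/3846 + 27551 = 105961147/3846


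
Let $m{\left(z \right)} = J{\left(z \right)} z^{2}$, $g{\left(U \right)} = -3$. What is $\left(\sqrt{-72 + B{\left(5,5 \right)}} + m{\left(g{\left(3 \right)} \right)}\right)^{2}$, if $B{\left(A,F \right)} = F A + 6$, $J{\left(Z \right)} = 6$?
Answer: $\left(54 + i \sqrt{41}\right)^{2} \approx 2875.0 + 691.54 i$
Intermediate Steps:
$B{\left(A,F \right)} = 6 + A F$ ($B{\left(A,F \right)} = A F + 6 = 6 + A F$)
$m{\left(z \right)} = 6 z^{2}$
$\left(\sqrt{-72 + B{\left(5,5 \right)}} + m{\left(g{\left(3 \right)} \right)}\right)^{2} = \left(\sqrt{-72 + \left(6 + 5 \cdot 5\right)} + 6 \left(-3\right)^{2}\right)^{2} = \left(\sqrt{-72 + \left(6 + 25\right)} + 6 \cdot 9\right)^{2} = \left(\sqrt{-72 + 31} + 54\right)^{2} = \left(\sqrt{-41} + 54\right)^{2} = \left(i \sqrt{41} + 54\right)^{2} = \left(54 + i \sqrt{41}\right)^{2}$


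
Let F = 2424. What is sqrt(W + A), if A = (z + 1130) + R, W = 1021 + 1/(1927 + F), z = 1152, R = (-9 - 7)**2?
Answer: sqrt(67376148710)/4351 ≈ 59.657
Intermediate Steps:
R = 256 (R = (-16)**2 = 256)
W = 4442372/4351 (W = 1021 + 1/(1927 + 2424) = 1021 + 1/4351 = 4442372/4351 ≈ 1021.0)
A = 2538 (A = (1152 + 1130) + 256 = 2282 + 256 = 2538)
sqrt(W + A) = sqrt(4442372/4351 + 2538) = sqrt(15485210/4351) = sqrt(67376148710)/4351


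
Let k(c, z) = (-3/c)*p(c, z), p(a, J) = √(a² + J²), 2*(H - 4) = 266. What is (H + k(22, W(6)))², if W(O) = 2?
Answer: 2272147/121 - 822*√122/11 ≈ 17953.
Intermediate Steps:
H = 137 (H = 4 + (½)*266 = 4 + 133 = 137)
p(a, J) = √(J² + a²)
k(c, z) = -3*√(c² + z²)/c (k(c, z) = (-3/c)*√(z² + c²) = (-3/c)*√(c² + z²) = -3*√(c² + z²)/c)
(H + k(22, W(6)))² = (137 - 3*√(22² + 2²)/22)² = (137 - 3*1/22*√(484 + 4))² = (137 - 3*1/22*√488)² = (137 - 3*1/22*2*√122)² = (137 - 3*√122/11)²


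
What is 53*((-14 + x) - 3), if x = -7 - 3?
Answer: -1431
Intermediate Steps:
x = -10 (x = -7 - 1*3 = -7 - 3 = -10)
53*((-14 + x) - 3) = 53*((-14 - 10) - 3) = 53*(-24 - 3) = 53*(-27) = -1431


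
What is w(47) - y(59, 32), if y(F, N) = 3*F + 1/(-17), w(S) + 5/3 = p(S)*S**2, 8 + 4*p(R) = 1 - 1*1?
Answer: -234427/51 ≈ -4596.6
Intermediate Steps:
p(R) = -2 (p(R) = -2 + (1 - 1*1)/4 = -2 + (1 - 1)/4 = -2 + (1/4)*0 = -2 + 0 = -2)
w(S) = -5/3 - 2*S**2
y(F, N) = -1/17 + 3*F (y(F, N) = 3*F - 1/17 = -1/17 + 3*F)
w(47) - y(59, 32) = (-5/3 - 2*47**2) - (-1/17 + 3*59) = (-5/3 - 2*2209) - (-1/17 + 177) = (-5/3 - 4418) - 1*3008/17 = -13259/3 - 3008/17 = -234427/51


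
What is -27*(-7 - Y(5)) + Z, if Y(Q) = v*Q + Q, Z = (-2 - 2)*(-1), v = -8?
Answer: -752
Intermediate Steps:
Z = 4 (Z = -4*(-1) = 4)
Y(Q) = -7*Q (Y(Q) = -8*Q + Q = -7*Q)
-27*(-7 - Y(5)) + Z = -27*(-7 - (-7)*5) + 4 = -27*(-7 - 1*(-35)) + 4 = -27*(-7 + 35) + 4 = -27*28 + 4 = -756 + 4 = -752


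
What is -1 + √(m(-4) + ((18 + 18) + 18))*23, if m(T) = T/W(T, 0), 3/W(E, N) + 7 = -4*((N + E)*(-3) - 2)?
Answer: -1 + 115*√42/3 ≈ 247.43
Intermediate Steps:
W(E, N) = 3/(1 + 12*E + 12*N) (W(E, N) = 3/(-7 - 4*((N + E)*(-3) - 2)) = 3/(-7 - 4*((E + N)*(-3) - 2)) = 3/(-7 - 4*((-3*E - 3*N) - 2)) = 3/(-7 - 4*(-2 - 3*E - 3*N)) = 3/(-7 + (8 + 12*E + 12*N)) = 3/(1 + 12*E + 12*N))
m(T) = T*(⅓ + 4*T) (m(T) = T/((3/(1 + 12*T + 12*0))) = T/((3/(1 + 12*T + 0))) = T/((3/(1 + 12*T))) = T*(⅓ + 4*T))
-1 + √(m(-4) + ((18 + 18) + 18))*23 = -1 + √((⅓)*(-4)*(1 + 12*(-4)) + ((18 + 18) + 18))*23 = -1 + √((⅓)*(-4)*(1 - 48) + (36 + 18))*23 = -1 + √((⅓)*(-4)*(-47) + 54)*23 = -1 + √(188/3 + 54)*23 = -1 + √(350/3)*23 = -1 + (5*√42/3)*23 = -1 + 115*√42/3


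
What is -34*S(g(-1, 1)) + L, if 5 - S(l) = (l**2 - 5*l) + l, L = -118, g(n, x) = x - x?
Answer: -288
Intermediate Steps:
g(n, x) = 0
S(l) = 5 - l**2 + 4*l (S(l) = 5 - ((l**2 - 5*l) + l) = 5 - (l**2 - 4*l) = 5 + (-l**2 + 4*l) = 5 - l**2 + 4*l)
-34*S(g(-1, 1)) + L = -34*(5 - 1*0**2 + 4*0) - 118 = -34*(5 - 1*0 + 0) - 118 = -34*(5 + 0 + 0) - 118 = -34*5 - 118 = -170 - 118 = -288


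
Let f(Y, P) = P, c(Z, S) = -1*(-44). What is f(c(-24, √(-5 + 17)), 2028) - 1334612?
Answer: -1332584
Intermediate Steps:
c(Z, S) = 44
f(c(-24, √(-5 + 17)), 2028) - 1334612 = 2028 - 1334612 = -1332584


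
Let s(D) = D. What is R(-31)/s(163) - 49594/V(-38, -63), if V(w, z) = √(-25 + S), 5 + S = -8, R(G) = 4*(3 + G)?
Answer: -112/163 + 24797*I*√38/19 ≈ -0.68712 + 8045.2*I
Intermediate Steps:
R(G) = 12 + 4*G
S = -13 (S = -5 - 8 = -13)
V(w, z) = I*√38 (V(w, z) = √(-25 - 13) = √(-38) = I*√38)
R(-31)/s(163) - 49594/V(-38, -63) = (12 + 4*(-31))/163 - 49594*(-I*√38/38) = (12 - 124)*(1/163) - (-24797)*I*√38/19 = -112*1/163 + 24797*I*√38/19 = -112/163 + 24797*I*√38/19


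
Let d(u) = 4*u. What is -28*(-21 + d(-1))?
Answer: 700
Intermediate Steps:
-28*(-21 + d(-1)) = -28*(-21 + 4*(-1)) = -28*(-21 - 4) = -28*(-25) = 700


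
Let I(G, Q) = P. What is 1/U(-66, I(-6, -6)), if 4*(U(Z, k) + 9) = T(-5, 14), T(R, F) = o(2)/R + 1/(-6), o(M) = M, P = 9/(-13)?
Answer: -120/1097 ≈ -0.10939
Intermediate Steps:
P = -9/13 (P = 9*(-1/13) = -9/13 ≈ -0.69231)
I(G, Q) = -9/13
T(R, F) = -⅙ + 2/R (T(R, F) = 2/R + 1/(-6) = 2/R + 1*(-⅙) = 2/R - ⅙ = -⅙ + 2/R)
U(Z, k) = -1097/120 (U(Z, k) = -9 + ((⅙)*(12 - 1*(-5))/(-5))/4 = -9 + ((⅙)*(-⅕)*(12 + 5))/4 = -9 + ((⅙)*(-⅕)*17)/4 = -9 + (¼)*(-17/30) = -9 - 17/120 = -1097/120)
1/U(-66, I(-6, -6)) = 1/(-1097/120) = -120/1097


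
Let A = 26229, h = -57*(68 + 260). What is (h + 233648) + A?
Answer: 241181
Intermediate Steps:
h = -18696 (h = -57*328 = -18696)
(h + 233648) + A = (-18696 + 233648) + 26229 = 214952 + 26229 = 241181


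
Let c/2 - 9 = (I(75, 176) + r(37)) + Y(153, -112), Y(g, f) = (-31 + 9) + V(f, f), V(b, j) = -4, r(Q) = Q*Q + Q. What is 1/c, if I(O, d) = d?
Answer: 1/3130 ≈ 0.00031949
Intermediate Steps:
r(Q) = Q + Q² (r(Q) = Q² + Q = Q + Q²)
Y(g, f) = -26 (Y(g, f) = (-31 + 9) - 4 = -22 - 4 = -26)
c = 3130 (c = 18 + 2*((176 + 37*(1 + 37)) - 26) = 18 + 2*((176 + 37*38) - 26) = 18 + 2*((176 + 1406) - 26) = 18 + 2*(1582 - 26) = 18 + 2*1556 = 18 + 3112 = 3130)
1/c = 1/3130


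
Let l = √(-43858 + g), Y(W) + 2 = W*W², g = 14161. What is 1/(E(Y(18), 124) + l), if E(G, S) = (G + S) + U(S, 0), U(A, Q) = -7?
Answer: 313/1862974 - I*√29697/35396506 ≈ 0.00016801 - 4.8685e-6*I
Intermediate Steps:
Y(W) = -2 + W³ (Y(W) = -2 + W*W² = -2 + W³)
E(G, S) = -7 + G + S (E(G, S) = (G + S) - 7 = -7 + G + S)
l = I*√29697 (l = √(-43858 + 14161) = √(-29697) = I*√29697 ≈ 172.33*I)
1/(E(Y(18), 124) + l) = 1/((-7 + (-2 + 18³) + 124) + I*√29697) = 1/((-7 + (-2 + 5832) + 124) + I*√29697) = 1/((-7 + 5830 + 124) + I*√29697) = 1/(5947 + I*√29697)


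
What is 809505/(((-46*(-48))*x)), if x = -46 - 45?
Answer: -269835/66976 ≈ -4.0288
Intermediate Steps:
x = -91
809505/(((-46*(-48))*x)) = 809505/((-46*(-48)*(-91))) = 809505/((2208*(-91))) = 809505/(-200928) = 809505*(-1/200928) = -269835/66976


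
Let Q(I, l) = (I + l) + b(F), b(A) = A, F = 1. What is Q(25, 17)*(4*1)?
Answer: 172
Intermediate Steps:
Q(I, l) = 1 + I + l (Q(I, l) = (I + l) + 1 = 1 + I + l)
Q(25, 17)*(4*1) = (1 + 25 + 17)*(4*1) = 43*4 = 172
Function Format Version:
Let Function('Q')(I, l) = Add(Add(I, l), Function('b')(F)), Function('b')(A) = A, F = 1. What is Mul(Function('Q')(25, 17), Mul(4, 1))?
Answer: 172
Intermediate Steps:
Function('Q')(I, l) = Add(1, I, l) (Function('Q')(I, l) = Add(Add(I, l), 1) = Add(1, I, l))
Mul(Function('Q')(25, 17), Mul(4, 1)) = Mul(Add(1, 25, 17), Mul(4, 1)) = Mul(43, 4) = 172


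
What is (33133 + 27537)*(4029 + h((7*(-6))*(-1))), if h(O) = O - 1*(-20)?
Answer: 248200970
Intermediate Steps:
h(O) = 20 + O (h(O) = O + 20 = 20 + O)
(33133 + 27537)*(4029 + h((7*(-6))*(-1))) = (33133 + 27537)*(4029 + (20 + (7*(-6))*(-1))) = 60670*(4029 + (20 - 42*(-1))) = 60670*(4029 + (20 + 42)) = 60670*(4029 + 62) = 60670*4091 = 248200970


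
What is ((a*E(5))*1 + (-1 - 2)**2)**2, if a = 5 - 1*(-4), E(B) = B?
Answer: 2916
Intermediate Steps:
a = 9 (a = 5 + 4 = 9)
((a*E(5))*1 + (-1 - 2)**2)**2 = ((9*5)*1 + (-1 - 2)**2)**2 = (45*1 + (-3)**2)**2 = (45 + 9)**2 = 54**2 = 2916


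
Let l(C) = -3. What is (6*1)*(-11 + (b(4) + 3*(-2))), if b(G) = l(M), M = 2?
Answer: -120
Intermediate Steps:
b(G) = -3
(6*1)*(-11 + (b(4) + 3*(-2))) = (6*1)*(-11 + (-3 + 3*(-2))) = 6*(-11 + (-3 - 6)) = 6*(-11 - 9) = 6*(-20) = -120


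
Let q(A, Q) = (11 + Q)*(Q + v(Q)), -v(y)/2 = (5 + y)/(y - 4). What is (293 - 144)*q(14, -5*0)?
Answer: 8195/2 ≈ 4097.5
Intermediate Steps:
v(y) = -2*(5 + y)/(-4 + y) (v(y) = -2*(5 + y)/(y - 4) = -2*(5 + y)/(-4 + y))
q(A, Q) = (11 + Q)*(Q + 2*(-5 - Q)/(-4 + Q))
(293 - 144)*q(14, -5*0) = (293 - 144)*((-110 + (-5*0)³ - (-380)*0 + 5*(-5*0)²)/(-4 - 5*0)) = 149*((-110 + 0³ - 76*0 + 5*0²)/(-4 + 0)) = 149*((-110 + 0 + 0 + 5*0)/(-4)) = 149*(-(-110 + 0 + 0 + 0)/4) = 149*(-¼*(-110)) = 149*(55/2) = 8195/2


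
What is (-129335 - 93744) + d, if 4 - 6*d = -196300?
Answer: -571085/3 ≈ -1.9036e+5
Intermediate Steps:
d = 98152/3 (d = 2/3 - 1/6*(-196300) = 2/3 + 98150/3 = 98152/3 ≈ 32717.)
(-129335 - 93744) + d = (-129335 - 93744) + 98152/3 = -223079 + 98152/3 = -571085/3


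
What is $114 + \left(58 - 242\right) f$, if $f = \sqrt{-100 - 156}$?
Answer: $114 - 2944 i \approx 114.0 - 2944.0 i$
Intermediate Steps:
$f = 16 i$ ($f = \sqrt{-256} = 16 i \approx 16.0 i$)
$114 + \left(58 - 242\right) f = 114 + \left(58 - 242\right) 16 i = 114 - 184 \cdot 16 i = 114 - 2944 i$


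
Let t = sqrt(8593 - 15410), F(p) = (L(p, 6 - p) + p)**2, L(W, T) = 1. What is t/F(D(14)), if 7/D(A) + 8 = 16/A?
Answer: 2304*I*sqrt(6817) ≈ 1.9023e+5*I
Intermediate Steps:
D(A) = 7/(-8 + 16/A)
F(p) = (1 + p)**2
t = I*sqrt(6817) (t = sqrt(-6817) = I*sqrt(6817) ≈ 82.565*I)
t/F(D(14)) = (I*sqrt(6817))/((1 - 7*14/(-16 + 8*14))**2) = (I*sqrt(6817))/((1 - 7*14/(-16 + 112))**2) = (I*sqrt(6817))/((1 - 7*14/96)**2) = (I*sqrt(6817))/((1 - 7*14*1/96)**2) = (I*sqrt(6817))/((1 - 49/48)**2) = (I*sqrt(6817))/((-1/48)**2) = (I*sqrt(6817))/(1/2304) = (I*sqrt(6817))*2304 = 2304*I*sqrt(6817)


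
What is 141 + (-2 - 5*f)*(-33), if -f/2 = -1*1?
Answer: 537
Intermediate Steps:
f = 2 (f = -(-2) = -2*(-1) = 2)
141 + (-2 - 5*f)*(-33) = 141 + (-2 - 5*2)*(-33) = 141 + (-2 - 10)*(-33) = 141 - 12*(-33) = 141 + 396 = 537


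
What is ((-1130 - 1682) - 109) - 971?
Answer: -3892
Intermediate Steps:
((-1130 - 1682) - 109) - 971 = (-2812 - 109) - 971 = -2921 - 971 = -3892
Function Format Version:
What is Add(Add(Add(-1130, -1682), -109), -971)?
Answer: -3892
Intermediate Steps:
Add(Add(Add(-1130, -1682), -109), -971) = Add(Add(-2812, -109), -971) = Add(-2921, -971) = -3892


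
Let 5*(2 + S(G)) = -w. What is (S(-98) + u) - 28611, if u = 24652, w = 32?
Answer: -19837/5 ≈ -3967.4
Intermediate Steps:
S(G) = -42/5 (S(G) = -2 + (-1*32)/5 = -2 + (⅕)*(-32) = -2 - 32/5 = -42/5)
(S(-98) + u) - 28611 = (-42/5 + 24652) - 28611 = 123218/5 - 28611 = -19837/5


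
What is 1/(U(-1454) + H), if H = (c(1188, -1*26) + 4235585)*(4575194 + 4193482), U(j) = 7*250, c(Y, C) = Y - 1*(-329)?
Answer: 1/37153774618702 ≈ 2.6915e-14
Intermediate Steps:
c(Y, C) = 329 + Y (c(Y, C) = Y + 329 = 329 + Y)
U(j) = 1750
H = 37153774616952 (H = ((329 + 1188) + 4235585)*(4575194 + 4193482) = (1517 + 4235585)*8768676 = 4237102*8768676 = 37153774616952)
1/(U(-1454) + H) = 1/(1750 + 37153774616952) = 1/37153774618702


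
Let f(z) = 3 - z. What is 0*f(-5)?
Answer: 0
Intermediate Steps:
0*f(-5) = 0*(3 - 1*(-5)) = 0*(3 + 5) = 0*8 = 0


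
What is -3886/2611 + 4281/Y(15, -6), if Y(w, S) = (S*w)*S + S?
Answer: 3034189/464758 ≈ 6.5285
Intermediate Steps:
Y(w, S) = S + w*S² (Y(w, S) = w*S² + S = S + w*S²)
-3886/2611 + 4281/Y(15, -6) = -3886/2611 + 4281/((-6*(1 - 6*15))) = -3886*1/2611 + 4281/((-6*(1 - 90))) = -3886/2611 + 4281/((-6*(-89))) = -3886/2611 + 4281/534 = -3886/2611 + 4281*(1/534) = -3886/2611 + 1427/178 = 3034189/464758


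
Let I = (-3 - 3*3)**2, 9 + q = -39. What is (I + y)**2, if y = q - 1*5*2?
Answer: 7396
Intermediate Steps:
q = -48 (q = -9 - 39 = -48)
I = 144 (I = (-3 - 9)**2 = (-12)**2 = 144)
y = -58 (y = -48 - 1*5*2 = -48 - 5*2 = -48 - 10 = -58)
(I + y)**2 = (144 - 58)**2 = 86**2 = 7396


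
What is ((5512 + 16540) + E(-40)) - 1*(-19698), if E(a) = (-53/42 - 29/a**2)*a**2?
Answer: 833741/21 ≈ 39702.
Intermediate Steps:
E(a) = a**2*(-53/42 - 29/a**2) (E(a) = (-53*1/42 - 29/a**2)*a**2 = (-53/42 - 29/a**2)*a**2 = a**2*(-53/42 - 29/a**2))
((5512 + 16540) + E(-40)) - 1*(-19698) = ((5512 + 16540) + (-29 - 53/42*(-40)**2)) - 1*(-19698) = (22052 + (-29 - 53/42*1600)) + 19698 = (22052 + (-29 - 42400/21)) + 19698 = (22052 - 43009/21) + 19698 = 420083/21 + 19698 = 833741/21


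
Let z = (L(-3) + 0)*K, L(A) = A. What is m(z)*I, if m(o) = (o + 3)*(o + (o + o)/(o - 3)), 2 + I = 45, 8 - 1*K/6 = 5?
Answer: 2171070/19 ≈ 1.1427e+5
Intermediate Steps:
K = 18 (K = 48 - 6*5 = 48 - 30 = 18)
I = 43 (I = -2 + 45 = 43)
z = -54 (z = (-3 + 0)*18 = -3*18 = -54)
m(o) = (3 + o)*(o + 2*o/(-3 + o)) (m(o) = (3 + o)*(o + (2*o)/(-3 + o)) = (3 + o)*(o + 2*o/(-3 + o)))
m(z)*I = -54*(-3 + (-54)**2 + 2*(-54))/(-3 - 54)*43 = -54*(-3 + 2916 - 108)/(-57)*43 = -54*(-1/57)*2805*43 = (50490/19)*43 = 2171070/19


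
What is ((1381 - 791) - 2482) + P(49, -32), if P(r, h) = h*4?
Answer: -2020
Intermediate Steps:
P(r, h) = 4*h
((1381 - 791) - 2482) + P(49, -32) = ((1381 - 791) - 2482) + 4*(-32) = (590 - 2482) - 128 = -1892 - 128 = -2020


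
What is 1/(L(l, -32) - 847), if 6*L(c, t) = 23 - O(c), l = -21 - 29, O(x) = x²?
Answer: -6/7559 ≈ -0.00079376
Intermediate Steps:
l = -50
L(c, t) = 23/6 - c²/6 (L(c, t) = (23 - c²)/6 = 23/6 - c²/6)
1/(L(l, -32) - 847) = 1/((23/6 - ⅙*(-50)²) - 847) = 1/((23/6 - ⅙*2500) - 847) = 1/((23/6 - 1250/3) - 847) = 1/(-2477/6 - 847) = 1/(-7559/6) = -6/7559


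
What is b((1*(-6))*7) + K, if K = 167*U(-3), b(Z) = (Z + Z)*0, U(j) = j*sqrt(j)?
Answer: -501*I*sqrt(3) ≈ -867.76*I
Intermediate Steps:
U(j) = j**(3/2)
b(Z) = 0 (b(Z) = (2*Z)*0 = 0)
K = -501*I*sqrt(3) (K = 167*(-3)**(3/2) = 167*(-3*I*sqrt(3)) = -501*I*sqrt(3) ≈ -867.76*I)
b((1*(-6))*7) + K = 0 - 501*I*sqrt(3) = -501*I*sqrt(3)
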